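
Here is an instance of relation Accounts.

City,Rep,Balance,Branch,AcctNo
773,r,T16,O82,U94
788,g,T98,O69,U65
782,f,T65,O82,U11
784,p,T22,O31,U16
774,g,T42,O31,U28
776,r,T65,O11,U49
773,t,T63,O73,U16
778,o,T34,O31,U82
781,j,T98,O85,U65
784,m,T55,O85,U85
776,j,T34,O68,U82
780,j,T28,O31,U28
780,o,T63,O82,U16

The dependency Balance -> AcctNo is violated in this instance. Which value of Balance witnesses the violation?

Balance=T16: 1 row → AcctNo = U94 ✓
Balance=T98: 2 rows → AcctNo = U65, U65 ✓
Balance=T65: 2 rows → AcctNo takes values {U11, U49} — violation
Balance=T22: 1 row → AcctNo = U16 ✓
Balance=T42: 1 row → AcctNo = U28 ✓
Balance=T63: 2 rows → AcctNo = U16, U16 ✓
Balance=T34: 2 rows → AcctNo = U82, U82 ✓
Balance=T55: 1 row → AcctNo = U85 ✓
Balance=T28: 1 row → AcctNo = U28 ✓
The only Balance value with inconsistent AcctNo is Balance=T65.

T65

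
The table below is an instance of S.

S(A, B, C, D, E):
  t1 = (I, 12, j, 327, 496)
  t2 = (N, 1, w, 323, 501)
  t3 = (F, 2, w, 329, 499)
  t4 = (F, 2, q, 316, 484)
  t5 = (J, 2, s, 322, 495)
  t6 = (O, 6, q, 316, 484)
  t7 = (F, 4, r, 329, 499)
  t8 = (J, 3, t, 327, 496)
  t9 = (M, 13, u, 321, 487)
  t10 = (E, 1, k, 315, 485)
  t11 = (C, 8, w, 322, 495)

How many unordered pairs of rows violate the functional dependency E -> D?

E=496: all 2 rows agree on D — 0 pairs.
E=499: all 2 rows agree on D — 0 pairs.
E=484: all 2 rows agree on D — 0 pairs.
E=495: all 2 rows agree on D — 0 pairs.

0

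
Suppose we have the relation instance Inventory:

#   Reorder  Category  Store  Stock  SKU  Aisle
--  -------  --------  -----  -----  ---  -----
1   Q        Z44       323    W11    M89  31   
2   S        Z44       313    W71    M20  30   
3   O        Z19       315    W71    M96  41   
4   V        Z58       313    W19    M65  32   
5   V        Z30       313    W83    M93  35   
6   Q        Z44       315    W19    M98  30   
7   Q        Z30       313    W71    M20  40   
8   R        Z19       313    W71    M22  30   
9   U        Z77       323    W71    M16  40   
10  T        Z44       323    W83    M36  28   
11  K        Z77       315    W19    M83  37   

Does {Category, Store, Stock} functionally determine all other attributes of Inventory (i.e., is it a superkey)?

All 11 rows have distinct {Category, Store, Stock} values, so {Category, Store, Stock} → (all attributes) holds and {Category, Store, Stock} is a superkey.

Yes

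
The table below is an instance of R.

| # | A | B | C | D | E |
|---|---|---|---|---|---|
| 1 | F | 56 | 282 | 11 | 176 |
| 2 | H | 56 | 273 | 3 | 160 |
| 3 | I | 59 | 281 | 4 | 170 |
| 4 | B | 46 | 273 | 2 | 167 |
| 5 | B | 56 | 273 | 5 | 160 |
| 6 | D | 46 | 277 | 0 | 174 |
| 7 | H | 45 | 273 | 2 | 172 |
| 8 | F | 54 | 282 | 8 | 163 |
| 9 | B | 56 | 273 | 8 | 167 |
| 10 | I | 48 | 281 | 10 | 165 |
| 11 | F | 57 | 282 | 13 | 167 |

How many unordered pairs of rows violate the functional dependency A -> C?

0

A=F: all 3 rows agree on C — 0 pairs.
A=H: all 2 rows agree on C — 0 pairs.
A=I: all 2 rows agree on C — 0 pairs.
A=B: all 3 rows agree on C — 0 pairs.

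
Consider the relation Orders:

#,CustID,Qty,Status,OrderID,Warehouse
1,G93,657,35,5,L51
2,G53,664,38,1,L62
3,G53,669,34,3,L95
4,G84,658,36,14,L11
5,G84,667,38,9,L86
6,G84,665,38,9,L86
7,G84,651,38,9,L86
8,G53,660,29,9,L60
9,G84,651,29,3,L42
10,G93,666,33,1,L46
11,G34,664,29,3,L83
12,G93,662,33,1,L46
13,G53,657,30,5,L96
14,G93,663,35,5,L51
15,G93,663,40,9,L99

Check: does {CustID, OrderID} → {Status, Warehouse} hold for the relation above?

(CustID=G93, OrderID=5): rows 1, 14 → {Status,Warehouse} = (35, L51), (35, L51) ✓
(CustID=G53, OrderID=1): row 2 → {Status,Warehouse} = (38, L62) ✓
(CustID=G53, OrderID=3): row 3 → {Status,Warehouse} = (34, L95) ✓
(CustID=G84, OrderID=14): row 4 → {Status,Warehouse} = (36, L11) ✓
(CustID=G84, OrderID=9): rows 5, 6, 7 → {Status,Warehouse} = (38, L86), (38, L86), (38, L86) ✓
(CustID=G53, OrderID=9): row 8 → {Status,Warehouse} = (29, L60) ✓
(CustID=G84, OrderID=3): row 9 → {Status,Warehouse} = (29, L42) ✓
(CustID=G93, OrderID=1): rows 10, 12 → {Status,Warehouse} = (33, L46), (33, L46) ✓
(CustID=G34, OrderID=3): row 11 → {Status,Warehouse} = (29, L83) ✓
(CustID=G53, OrderID=5): row 13 → {Status,Warehouse} = (30, L96) ✓
(CustID=G93, OrderID=9): row 15 → {Status,Warehouse} = (40, L99) ✓
Every {CustID, OrderID} value is associated with a single {Status, Warehouse} value, so {CustID, OrderID} → {Status, Warehouse} holds.

Yes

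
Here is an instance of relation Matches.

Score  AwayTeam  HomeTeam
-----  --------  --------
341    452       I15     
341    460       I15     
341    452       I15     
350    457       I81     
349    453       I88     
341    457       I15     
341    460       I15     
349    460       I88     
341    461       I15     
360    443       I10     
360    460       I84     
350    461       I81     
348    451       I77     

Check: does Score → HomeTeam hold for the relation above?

Score=341: 6 rows → HomeTeam = I15, I15, I15, I15, I15, I15 ✓
Score=350: 2 rows → HomeTeam = I81, I81 ✓
Score=349: 2 rows → HomeTeam = I88, I88 ✓
Score=360: 2 rows → HomeTeam takes values {I10, I84} — violation
Score=348: 1 row → HomeTeam = I77 ✓
Two rows agree on Score but differ on HomeTeam, so Score → HomeTeam does not hold.

No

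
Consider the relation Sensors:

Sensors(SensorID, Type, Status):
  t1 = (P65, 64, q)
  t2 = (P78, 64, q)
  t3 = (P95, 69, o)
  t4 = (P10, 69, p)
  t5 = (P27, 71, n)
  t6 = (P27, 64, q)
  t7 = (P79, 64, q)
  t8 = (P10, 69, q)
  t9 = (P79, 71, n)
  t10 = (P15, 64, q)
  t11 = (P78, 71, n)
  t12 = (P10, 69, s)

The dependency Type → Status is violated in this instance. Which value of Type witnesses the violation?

Type=64: rows 1, 2, 6, 7, 10 → Status = q, q, q, q, q ✓
Type=69: rows 3, 4, 8, 12 → Status takes values {o, p, q, s} — violation
Type=71: rows 5, 9, 11 → Status = n, n, n ✓
The only Type value with inconsistent Status is Type=69.

69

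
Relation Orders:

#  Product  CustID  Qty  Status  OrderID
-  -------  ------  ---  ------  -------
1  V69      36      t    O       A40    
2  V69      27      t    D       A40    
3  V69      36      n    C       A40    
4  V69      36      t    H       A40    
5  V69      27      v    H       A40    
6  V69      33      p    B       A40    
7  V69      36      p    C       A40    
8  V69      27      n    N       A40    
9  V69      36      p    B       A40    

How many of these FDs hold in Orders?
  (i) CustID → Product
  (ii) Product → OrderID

(i) CustID → Product: every LHS value maps to a single RHS value — holds.
(ii) Product → OrderID: every LHS value maps to a single RHS value — holds.
2 of the 2 dependencies hold.

2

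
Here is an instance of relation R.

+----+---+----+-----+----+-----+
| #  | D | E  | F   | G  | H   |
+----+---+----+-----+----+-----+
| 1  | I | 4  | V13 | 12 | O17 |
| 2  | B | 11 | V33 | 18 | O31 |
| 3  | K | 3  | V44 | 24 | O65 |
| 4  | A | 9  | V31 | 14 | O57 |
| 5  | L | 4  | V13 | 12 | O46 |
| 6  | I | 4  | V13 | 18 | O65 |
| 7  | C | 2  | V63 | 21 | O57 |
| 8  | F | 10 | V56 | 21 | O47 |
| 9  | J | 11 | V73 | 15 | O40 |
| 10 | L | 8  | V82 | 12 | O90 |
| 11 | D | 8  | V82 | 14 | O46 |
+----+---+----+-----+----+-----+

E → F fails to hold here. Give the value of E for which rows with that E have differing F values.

E=4: rows 1, 5, 6 → F = V13, V13, V13 ✓
E=11: rows 2, 9 → F takes values {V33, V73} — violation
E=3: row 3 → F = V44 ✓
E=9: row 4 → F = V31 ✓
E=2: row 7 → F = V63 ✓
E=10: row 8 → F = V56 ✓
E=8: rows 10, 11 → F = V82, V82 ✓
The only E value with inconsistent F is E=11.

11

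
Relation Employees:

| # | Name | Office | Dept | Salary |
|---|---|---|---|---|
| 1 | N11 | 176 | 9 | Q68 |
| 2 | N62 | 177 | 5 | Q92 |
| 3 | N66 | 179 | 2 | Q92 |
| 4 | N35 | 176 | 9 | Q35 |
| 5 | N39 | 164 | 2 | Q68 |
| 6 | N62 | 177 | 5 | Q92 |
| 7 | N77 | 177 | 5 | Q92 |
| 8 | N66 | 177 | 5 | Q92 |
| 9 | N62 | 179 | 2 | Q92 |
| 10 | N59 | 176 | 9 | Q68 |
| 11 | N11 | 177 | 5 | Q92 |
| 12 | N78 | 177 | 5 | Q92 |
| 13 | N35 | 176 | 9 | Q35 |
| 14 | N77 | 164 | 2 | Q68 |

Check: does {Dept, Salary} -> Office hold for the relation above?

(Dept=9, Salary=Q68): rows 1, 10 → Office = 176, 176 ✓
(Dept=5, Salary=Q92): rows 2, 6, 7, 8, 11, 12 → Office = 177, 177, 177, 177, 177, 177 ✓
(Dept=2, Salary=Q92): rows 3, 9 → Office = 179, 179 ✓
(Dept=9, Salary=Q35): rows 4, 13 → Office = 176, 176 ✓
(Dept=2, Salary=Q68): rows 5, 14 → Office = 164, 164 ✓
Every {Dept, Salary} value is associated with a single Office value, so {Dept, Salary} -> Office holds.

Yes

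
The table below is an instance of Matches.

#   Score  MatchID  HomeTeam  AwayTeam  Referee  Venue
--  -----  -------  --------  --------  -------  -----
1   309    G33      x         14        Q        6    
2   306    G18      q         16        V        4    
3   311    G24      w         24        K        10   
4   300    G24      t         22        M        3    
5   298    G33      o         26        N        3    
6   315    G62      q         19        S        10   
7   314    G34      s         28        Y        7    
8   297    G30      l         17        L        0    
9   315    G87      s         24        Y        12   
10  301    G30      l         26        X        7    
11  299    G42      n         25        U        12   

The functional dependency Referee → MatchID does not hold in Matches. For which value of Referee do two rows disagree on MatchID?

Y

Referee=Q: row 1 → MatchID = G33 ✓
Referee=V: row 2 → MatchID = G18 ✓
Referee=K: row 3 → MatchID = G24 ✓
Referee=M: row 4 → MatchID = G24 ✓
Referee=N: row 5 → MatchID = G33 ✓
Referee=S: row 6 → MatchID = G62 ✓
Referee=Y: rows 7, 9 → MatchID takes values {G34, G87} — violation
Referee=L: row 8 → MatchID = G30 ✓
Referee=X: row 10 → MatchID = G30 ✓
Referee=U: row 11 → MatchID = G42 ✓
The only Referee value with inconsistent MatchID is Referee=Y.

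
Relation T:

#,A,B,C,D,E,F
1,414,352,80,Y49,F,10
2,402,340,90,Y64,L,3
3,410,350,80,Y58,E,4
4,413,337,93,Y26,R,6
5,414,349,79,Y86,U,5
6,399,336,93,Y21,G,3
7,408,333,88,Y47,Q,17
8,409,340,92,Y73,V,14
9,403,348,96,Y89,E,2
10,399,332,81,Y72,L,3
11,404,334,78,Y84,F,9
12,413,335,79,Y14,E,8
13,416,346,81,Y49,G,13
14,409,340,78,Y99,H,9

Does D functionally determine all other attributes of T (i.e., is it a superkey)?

Rows 1 and 13 have the same D value D=Y49 but are distinct tuples, so D does not determine every attribute — not a superkey.

No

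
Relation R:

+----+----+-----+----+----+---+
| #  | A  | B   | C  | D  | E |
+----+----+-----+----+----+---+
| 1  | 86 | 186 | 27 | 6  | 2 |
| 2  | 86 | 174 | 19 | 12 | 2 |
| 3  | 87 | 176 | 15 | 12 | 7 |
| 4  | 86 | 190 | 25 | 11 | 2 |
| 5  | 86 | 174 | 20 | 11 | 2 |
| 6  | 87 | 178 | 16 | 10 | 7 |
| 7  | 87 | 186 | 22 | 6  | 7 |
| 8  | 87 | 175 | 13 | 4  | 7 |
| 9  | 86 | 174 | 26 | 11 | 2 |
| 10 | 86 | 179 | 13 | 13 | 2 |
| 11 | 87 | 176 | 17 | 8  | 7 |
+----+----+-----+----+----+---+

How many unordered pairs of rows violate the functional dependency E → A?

E=2: all 6 rows agree on A — 0 pairs.
E=7: all 5 rows agree on A — 0 pairs.

0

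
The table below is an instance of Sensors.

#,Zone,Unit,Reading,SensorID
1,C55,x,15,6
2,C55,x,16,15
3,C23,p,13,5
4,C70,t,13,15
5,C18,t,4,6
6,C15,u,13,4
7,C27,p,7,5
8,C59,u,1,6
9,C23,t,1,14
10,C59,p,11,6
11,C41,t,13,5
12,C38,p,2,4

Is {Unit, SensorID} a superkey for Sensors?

No

Rows 3 and 7 have the same {Unit, SensorID} value (Unit=p, SensorID=5) but are distinct tuples, so {Unit, SensorID} does not determine every attribute — not a superkey.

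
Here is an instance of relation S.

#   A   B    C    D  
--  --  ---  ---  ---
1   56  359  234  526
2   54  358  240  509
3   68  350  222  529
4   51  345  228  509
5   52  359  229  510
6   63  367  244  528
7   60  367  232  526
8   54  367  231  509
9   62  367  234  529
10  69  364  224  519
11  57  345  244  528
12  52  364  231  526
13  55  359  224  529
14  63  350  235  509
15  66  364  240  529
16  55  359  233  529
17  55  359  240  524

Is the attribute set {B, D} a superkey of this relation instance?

Rows 13 and 16 have the same {B, D} value (B=359, D=529) but are distinct tuples, so {B, D} does not determine every attribute — not a superkey.

No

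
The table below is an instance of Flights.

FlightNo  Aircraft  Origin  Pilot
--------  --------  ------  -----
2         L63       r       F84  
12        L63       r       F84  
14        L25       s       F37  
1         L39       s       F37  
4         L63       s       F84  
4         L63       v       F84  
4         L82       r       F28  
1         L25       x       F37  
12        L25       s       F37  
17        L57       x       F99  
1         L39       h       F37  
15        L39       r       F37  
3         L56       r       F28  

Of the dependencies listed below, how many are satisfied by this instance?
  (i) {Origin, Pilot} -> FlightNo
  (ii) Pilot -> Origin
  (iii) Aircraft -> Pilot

1

(i) {Origin, Pilot} -> FlightNo: (Origin=r, Pilot=F84): 2 rows → FlightNo takes values {2, 12} — violation; (Origin=s, Pilot=F37): 3 rows → FlightNo takes values {14, 1, 12} — violation; (Origin=r, Pilot=F28): 2 rows → FlightNo takes values {4, 3} — violation — fails.
(ii) Pilot -> Origin: Pilot=F84: 4 rows → Origin takes values {r, s, v} — violation; Pilot=F37: 6 rows → Origin takes values {s, x, h, r} — violation — fails.
(iii) Aircraft -> Pilot: every LHS value maps to a single RHS value — holds.
1 of the 3 dependencies holds.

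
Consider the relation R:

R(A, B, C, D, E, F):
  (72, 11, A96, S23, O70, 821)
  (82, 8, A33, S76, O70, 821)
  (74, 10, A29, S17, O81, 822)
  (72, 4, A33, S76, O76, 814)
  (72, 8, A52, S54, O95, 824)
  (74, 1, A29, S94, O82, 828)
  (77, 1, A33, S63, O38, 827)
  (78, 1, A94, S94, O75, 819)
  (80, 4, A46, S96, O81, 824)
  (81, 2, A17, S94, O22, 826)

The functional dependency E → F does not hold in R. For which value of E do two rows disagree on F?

E=O70: 2 rows → F = 821, 821 ✓
E=O81: 2 rows → F takes values {822, 824} — violation
E=O76: 1 row → F = 814 ✓
E=O95: 1 row → F = 824 ✓
E=O82: 1 row → F = 828 ✓
E=O38: 1 row → F = 827 ✓
E=O75: 1 row → F = 819 ✓
E=O22: 1 row → F = 826 ✓
The only E value with inconsistent F is E=O81.

O81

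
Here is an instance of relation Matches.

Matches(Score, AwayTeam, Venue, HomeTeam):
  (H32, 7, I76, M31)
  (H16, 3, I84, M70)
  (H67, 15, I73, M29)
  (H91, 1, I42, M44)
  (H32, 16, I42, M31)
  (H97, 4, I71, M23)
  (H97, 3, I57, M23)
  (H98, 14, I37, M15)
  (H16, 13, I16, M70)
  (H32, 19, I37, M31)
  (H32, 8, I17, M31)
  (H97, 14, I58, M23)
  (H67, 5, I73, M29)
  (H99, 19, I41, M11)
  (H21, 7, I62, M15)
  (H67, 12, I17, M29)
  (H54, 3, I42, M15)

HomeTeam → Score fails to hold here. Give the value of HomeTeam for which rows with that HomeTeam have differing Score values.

M15

HomeTeam=M31: 4 rows → Score = H32, H32, H32, H32 ✓
HomeTeam=M70: 2 rows → Score = H16, H16 ✓
HomeTeam=M29: 3 rows → Score = H67, H67, H67 ✓
HomeTeam=M44: 1 row → Score = H91 ✓
HomeTeam=M23: 3 rows → Score = H97, H97, H97 ✓
HomeTeam=M15: 3 rows → Score takes values {H98, H21, H54} — violation
HomeTeam=M11: 1 row → Score = H99 ✓
The only HomeTeam value with inconsistent Score is HomeTeam=M15.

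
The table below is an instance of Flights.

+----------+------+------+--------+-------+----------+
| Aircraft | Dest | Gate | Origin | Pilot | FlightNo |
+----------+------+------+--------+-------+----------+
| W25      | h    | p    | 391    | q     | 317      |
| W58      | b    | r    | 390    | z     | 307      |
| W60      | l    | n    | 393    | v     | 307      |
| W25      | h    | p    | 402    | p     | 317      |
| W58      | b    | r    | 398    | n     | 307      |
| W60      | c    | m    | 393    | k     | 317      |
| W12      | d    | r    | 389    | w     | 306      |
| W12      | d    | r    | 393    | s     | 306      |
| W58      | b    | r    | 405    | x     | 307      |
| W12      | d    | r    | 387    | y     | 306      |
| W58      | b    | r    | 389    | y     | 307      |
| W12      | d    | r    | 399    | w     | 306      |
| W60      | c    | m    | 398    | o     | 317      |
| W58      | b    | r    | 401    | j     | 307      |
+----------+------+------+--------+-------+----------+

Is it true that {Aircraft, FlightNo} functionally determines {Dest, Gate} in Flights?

(Aircraft=W25, FlightNo=317): 2 rows → {Dest,Gate} = (h, p), (h, p) ✓
(Aircraft=W58, FlightNo=307): 5 rows → {Dest,Gate} = (b, r), (b, r), (b, r), (b, r), (b, r) ✓
(Aircraft=W60, FlightNo=307): 1 row → {Dest,Gate} = (l, n) ✓
(Aircraft=W60, FlightNo=317): 2 rows → {Dest,Gate} = (c, m), (c, m) ✓
(Aircraft=W12, FlightNo=306): 4 rows → {Dest,Gate} = (d, r), (d, r), (d, r), (d, r) ✓
Every {Aircraft, FlightNo} value is associated with a single {Dest, Gate} value, so {Aircraft, FlightNo} → {Dest, Gate} holds.

Yes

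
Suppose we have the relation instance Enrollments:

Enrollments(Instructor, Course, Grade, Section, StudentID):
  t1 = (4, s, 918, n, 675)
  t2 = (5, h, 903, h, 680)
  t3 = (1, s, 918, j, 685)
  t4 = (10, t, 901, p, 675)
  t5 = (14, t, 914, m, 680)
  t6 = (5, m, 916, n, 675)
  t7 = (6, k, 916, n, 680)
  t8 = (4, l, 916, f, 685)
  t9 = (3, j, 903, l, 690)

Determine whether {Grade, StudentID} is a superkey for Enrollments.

Yes

All 9 rows have distinct {Grade, StudentID} values, so {Grade, StudentID} → (all attributes) holds and {Grade, StudentID} is a superkey.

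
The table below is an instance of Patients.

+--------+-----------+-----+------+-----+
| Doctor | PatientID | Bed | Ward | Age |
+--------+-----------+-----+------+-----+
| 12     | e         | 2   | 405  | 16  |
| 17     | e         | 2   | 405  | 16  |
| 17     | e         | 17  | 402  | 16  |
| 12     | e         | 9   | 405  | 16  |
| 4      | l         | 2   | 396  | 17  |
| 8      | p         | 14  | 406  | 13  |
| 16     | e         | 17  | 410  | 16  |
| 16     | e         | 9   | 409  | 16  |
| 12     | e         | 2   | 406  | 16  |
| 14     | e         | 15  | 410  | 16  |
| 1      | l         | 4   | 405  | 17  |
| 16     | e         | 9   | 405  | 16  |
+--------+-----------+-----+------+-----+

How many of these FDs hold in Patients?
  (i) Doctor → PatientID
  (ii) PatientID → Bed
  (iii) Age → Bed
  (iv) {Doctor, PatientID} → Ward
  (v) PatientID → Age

(i) Doctor → PatientID: every LHS value maps to a single RHS value — holds.
(ii) PatientID → Bed: PatientID=e: 9 rows → Bed takes values {2, 17, 9, 15} — violation; PatientID=l: 2 rows → Bed takes values {2, 4} — violation — fails.
(iii) Age → Bed: Age=16: 9 rows → Bed takes values {2, 17, 9, 15} — violation; Age=17: 2 rows → Bed takes values {2, 4} — violation — fails.
(iv) {Doctor, PatientID} → Ward: (Doctor=12, PatientID=e): 3 rows → Ward takes values {405, 406} — violation; (Doctor=17, PatientID=e): 2 rows → Ward takes values {405, 402} — violation; (Doctor=16, PatientID=e): 3 rows → Ward takes values {410, 409, 405} — violation — fails.
(v) PatientID → Age: every LHS value maps to a single RHS value — holds.
2 of the 5 dependencies hold.

2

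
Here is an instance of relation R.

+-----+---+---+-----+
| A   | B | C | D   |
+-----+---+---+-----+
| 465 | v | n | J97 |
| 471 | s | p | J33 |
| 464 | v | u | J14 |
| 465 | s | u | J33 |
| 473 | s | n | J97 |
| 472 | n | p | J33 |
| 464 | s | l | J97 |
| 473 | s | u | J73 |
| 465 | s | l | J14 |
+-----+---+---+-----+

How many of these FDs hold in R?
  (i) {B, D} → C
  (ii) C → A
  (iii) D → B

(i) {B, D} → C: (B=s, D=J33): 2 rows → C takes values {p, u} — violation; (B=s, D=J97): 2 rows → C takes values {n, l} — violation — fails.
(ii) C → A: C=n: 2 rows → A takes values {465, 473} — violation; C=p: 2 rows → A takes values {471, 472} — violation; C=u: 3 rows → A takes values {464, 465, 473} — violation; C=l: 2 rows → A takes values {464, 465} — violation — fails.
(iii) D → B: D=J97: 3 rows → B takes values {v, s} — violation; D=J33: 3 rows → B takes values {s, n} — violation; D=J14: 2 rows → B takes values {v, s} — violation — fails.
None of the 3 dependencies hold.

0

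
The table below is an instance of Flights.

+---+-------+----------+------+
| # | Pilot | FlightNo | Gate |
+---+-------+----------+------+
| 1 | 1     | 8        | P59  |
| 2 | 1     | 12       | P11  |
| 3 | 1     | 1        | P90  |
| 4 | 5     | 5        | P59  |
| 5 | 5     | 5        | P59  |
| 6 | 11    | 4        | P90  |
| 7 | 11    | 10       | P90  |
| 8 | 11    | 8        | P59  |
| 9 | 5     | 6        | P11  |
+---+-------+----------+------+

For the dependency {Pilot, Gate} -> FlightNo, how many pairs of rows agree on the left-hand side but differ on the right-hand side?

(Pilot=5, Gate=P59): all 2 rows agree on FlightNo — 0 pairs.
(Pilot=11, Gate=P90): violating pairs (6,7) — 1 pair.

1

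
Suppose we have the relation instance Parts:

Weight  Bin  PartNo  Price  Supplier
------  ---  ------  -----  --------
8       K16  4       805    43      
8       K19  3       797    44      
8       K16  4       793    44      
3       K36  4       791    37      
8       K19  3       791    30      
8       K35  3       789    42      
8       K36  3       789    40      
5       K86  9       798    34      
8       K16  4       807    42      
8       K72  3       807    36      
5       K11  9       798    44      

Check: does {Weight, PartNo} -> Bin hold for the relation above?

No

(Weight=8, PartNo=4): 3 rows → Bin = K16, K16, K16 ✓
(Weight=8, PartNo=3): 5 rows → Bin takes values {K19, K35, K36, K72} — violation
(Weight=3, PartNo=4): 1 row → Bin = K36 ✓
(Weight=5, PartNo=9): 2 rows → Bin takes values {K86, K11} — violation
Two rows agree on {Weight, PartNo} but differ on Bin, so {Weight, PartNo} -> Bin does not hold.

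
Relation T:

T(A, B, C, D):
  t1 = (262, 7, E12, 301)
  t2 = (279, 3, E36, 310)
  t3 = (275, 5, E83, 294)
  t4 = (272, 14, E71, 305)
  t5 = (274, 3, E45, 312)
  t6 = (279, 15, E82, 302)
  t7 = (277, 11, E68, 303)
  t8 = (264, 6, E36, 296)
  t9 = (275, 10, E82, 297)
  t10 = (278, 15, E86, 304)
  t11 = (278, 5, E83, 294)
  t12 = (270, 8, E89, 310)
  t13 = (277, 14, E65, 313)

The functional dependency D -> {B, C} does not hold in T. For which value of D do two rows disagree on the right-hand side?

D=301: row 1 → {B,C} = (7, E12) ✓
D=310: rows 2, 12 → {B,C} takes values {(3, E36), (8, E89)} — violation
D=294: rows 3, 11 → {B,C} = (5, E83), (5, E83) ✓
D=305: row 4 → {B,C} = (14, E71) ✓
D=312: row 5 → {B,C} = (3, E45) ✓
D=302: row 6 → {B,C} = (15, E82) ✓
D=303: row 7 → {B,C} = (11, E68) ✓
D=296: row 8 → {B,C} = (6, E36) ✓
D=297: row 9 → {B,C} = (10, E82) ✓
D=304: row 10 → {B,C} = (15, E86) ✓
D=313: row 13 → {B,C} = (14, E65) ✓
The only D value with inconsistent RHS is D=310.

310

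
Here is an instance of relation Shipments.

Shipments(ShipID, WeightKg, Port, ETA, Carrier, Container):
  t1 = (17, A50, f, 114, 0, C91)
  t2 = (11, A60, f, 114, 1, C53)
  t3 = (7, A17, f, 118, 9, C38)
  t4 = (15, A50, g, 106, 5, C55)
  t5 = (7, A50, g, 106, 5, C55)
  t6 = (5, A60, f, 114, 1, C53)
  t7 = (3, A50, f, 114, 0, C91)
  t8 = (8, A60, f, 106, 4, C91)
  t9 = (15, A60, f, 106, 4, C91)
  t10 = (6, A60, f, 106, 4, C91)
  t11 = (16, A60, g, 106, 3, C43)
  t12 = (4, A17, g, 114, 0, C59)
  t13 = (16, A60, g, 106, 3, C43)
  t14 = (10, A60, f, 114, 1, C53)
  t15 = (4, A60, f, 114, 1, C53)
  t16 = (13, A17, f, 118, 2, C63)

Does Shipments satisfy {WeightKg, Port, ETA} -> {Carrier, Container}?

No

(WeightKg=A50, Port=f, ETA=114): rows 1, 7 → {Carrier,Container} = (0, C91), (0, C91) ✓
(WeightKg=A60, Port=f, ETA=114): rows 2, 6, 14, 15 → {Carrier,Container} = (1, C53), (1, C53), (1, C53), (1, C53) ✓
(WeightKg=A17, Port=f, ETA=118): rows 3, 16 → {Carrier,Container} takes values {(9, C38), (2, C63)} — violation
(WeightKg=A50, Port=g, ETA=106): rows 4, 5 → {Carrier,Container} = (5, C55), (5, C55) ✓
(WeightKg=A60, Port=f, ETA=106): rows 8, 9, 10 → {Carrier,Container} = (4, C91), (4, C91), (4, C91) ✓
(WeightKg=A60, Port=g, ETA=106): rows 11, 13 → {Carrier,Container} = (3, C43), (3, C43) ✓
(WeightKg=A17, Port=g, ETA=114): row 12 → {Carrier,Container} = (0, C59) ✓
Two rows agree on {WeightKg, Port, ETA} but differ on {Carrier, Container}, so {WeightKg, Port, ETA} -> {Carrier, Container} does not hold.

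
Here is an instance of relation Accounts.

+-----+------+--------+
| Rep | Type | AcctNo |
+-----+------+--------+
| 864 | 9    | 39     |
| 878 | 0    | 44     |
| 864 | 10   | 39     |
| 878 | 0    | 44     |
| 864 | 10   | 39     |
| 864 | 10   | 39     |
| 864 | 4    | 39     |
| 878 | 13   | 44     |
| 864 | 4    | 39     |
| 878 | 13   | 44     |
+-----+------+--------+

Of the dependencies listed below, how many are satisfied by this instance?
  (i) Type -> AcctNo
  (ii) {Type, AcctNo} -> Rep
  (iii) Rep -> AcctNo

3

(i) Type -> AcctNo: every LHS value maps to a single RHS value — holds.
(ii) {Type, AcctNo} -> Rep: every LHS value maps to a single RHS value — holds.
(iii) Rep -> AcctNo: every LHS value maps to a single RHS value — holds.
3 of the 3 dependencies hold.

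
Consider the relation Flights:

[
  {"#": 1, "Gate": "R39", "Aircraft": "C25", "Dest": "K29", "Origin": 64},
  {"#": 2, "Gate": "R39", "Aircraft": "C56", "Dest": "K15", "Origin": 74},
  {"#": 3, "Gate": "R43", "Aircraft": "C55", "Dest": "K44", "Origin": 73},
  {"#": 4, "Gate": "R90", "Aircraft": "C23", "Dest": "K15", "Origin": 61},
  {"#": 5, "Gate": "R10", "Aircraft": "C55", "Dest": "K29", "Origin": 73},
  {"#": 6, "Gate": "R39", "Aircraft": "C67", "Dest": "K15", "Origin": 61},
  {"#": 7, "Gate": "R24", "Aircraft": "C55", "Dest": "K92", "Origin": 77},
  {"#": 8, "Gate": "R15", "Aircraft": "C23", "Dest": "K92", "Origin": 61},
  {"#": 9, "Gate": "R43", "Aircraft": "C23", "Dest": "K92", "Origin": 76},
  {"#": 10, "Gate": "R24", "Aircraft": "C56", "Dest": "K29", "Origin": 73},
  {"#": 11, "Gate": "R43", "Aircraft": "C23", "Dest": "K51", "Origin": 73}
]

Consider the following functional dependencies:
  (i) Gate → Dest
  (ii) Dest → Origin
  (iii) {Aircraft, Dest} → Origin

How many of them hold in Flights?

(i) Gate → Dest: Gate=R39: rows 1, 2, 6 → Dest takes values {K29, K15} — violation; Gate=R43: rows 3, 9, 11 → Dest takes values {K44, K92, K51} — violation; Gate=R24: rows 7, 10 → Dest takes values {K92, K29} — violation — fails.
(ii) Dest → Origin: Dest=K29: rows 1, 5, 10 → Origin takes values {64, 73} — violation; Dest=K15: rows 2, 4, 6 → Origin takes values {74, 61} — violation; Dest=K92: rows 7, 8, 9 → Origin takes values {77, 61, 76} — violation — fails.
(iii) {Aircraft, Dest} → Origin: (Aircraft=C23, Dest=K92): rows 8, 9 → Origin takes values {61, 76} — violation — fails.
None of the 3 dependencies hold.

0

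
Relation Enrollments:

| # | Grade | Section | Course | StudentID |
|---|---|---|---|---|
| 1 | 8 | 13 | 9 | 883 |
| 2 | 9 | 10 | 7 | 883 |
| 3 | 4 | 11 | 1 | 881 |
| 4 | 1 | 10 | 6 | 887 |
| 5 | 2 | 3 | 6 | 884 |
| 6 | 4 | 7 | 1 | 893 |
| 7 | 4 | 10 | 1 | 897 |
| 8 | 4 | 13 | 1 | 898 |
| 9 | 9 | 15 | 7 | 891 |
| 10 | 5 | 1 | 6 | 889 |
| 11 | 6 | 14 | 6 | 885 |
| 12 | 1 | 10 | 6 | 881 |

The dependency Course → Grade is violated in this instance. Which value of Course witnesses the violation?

Course=9: row 1 → Grade = 8 ✓
Course=7: rows 2, 9 → Grade = 9, 9 ✓
Course=1: rows 3, 6, 7, 8 → Grade = 4, 4, 4, 4 ✓
Course=6: rows 4, 5, 10, 11, 12 → Grade takes values {1, 2, 5, 6} — violation
The only Course value with inconsistent Grade is Course=6.

6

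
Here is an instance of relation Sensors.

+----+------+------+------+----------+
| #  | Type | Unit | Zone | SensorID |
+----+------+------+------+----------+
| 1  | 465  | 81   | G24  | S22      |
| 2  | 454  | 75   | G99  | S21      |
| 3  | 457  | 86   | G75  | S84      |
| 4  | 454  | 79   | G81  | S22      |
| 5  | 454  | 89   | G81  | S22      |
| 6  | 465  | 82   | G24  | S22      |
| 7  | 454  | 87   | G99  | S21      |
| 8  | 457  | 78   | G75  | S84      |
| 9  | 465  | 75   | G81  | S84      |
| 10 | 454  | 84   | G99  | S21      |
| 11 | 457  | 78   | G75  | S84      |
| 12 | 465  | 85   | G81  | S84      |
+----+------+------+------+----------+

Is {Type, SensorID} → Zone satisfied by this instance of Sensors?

Yes

(Type=465, SensorID=S22): rows 1, 6 → Zone = G24, G24 ✓
(Type=454, SensorID=S21): rows 2, 7, 10 → Zone = G99, G99, G99 ✓
(Type=457, SensorID=S84): rows 3, 8, 11 → Zone = G75, G75, G75 ✓
(Type=454, SensorID=S22): rows 4, 5 → Zone = G81, G81 ✓
(Type=465, SensorID=S84): rows 9, 12 → Zone = G81, G81 ✓
Every {Type, SensorID} value is associated with a single Zone value, so {Type, SensorID} → Zone holds.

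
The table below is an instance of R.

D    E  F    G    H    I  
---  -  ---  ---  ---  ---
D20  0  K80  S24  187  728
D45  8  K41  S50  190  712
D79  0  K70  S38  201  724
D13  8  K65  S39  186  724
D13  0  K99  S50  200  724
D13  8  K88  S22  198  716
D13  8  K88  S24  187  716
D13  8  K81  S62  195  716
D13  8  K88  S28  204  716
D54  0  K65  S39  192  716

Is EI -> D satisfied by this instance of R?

(E=0, I=728): 1 row → D = D20 ✓
(E=8, I=712): 1 row → D = D45 ✓
(E=0, I=724): 2 rows → D takes values {D79, D13} — violation
(E=8, I=724): 1 row → D = D13 ✓
(E=8, I=716): 4 rows → D = D13, D13, D13, D13 ✓
(E=0, I=716): 1 row → D = D54 ✓
Two rows agree on EI but differ on D, so EI -> D does not hold.

No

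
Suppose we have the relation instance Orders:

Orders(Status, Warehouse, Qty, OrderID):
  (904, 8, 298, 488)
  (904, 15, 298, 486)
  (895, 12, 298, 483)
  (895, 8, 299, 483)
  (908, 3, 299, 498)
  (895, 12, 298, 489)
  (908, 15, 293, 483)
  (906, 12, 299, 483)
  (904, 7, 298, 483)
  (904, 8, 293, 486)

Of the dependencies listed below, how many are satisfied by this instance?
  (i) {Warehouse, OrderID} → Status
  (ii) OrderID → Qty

0

(i) {Warehouse, OrderID} → Status: (Warehouse=12, OrderID=483): 2 rows → Status takes values {895, 906} — violation — fails.
(ii) OrderID → Qty: OrderID=486: 2 rows → Qty takes values {298, 293} — violation; OrderID=483: 5 rows → Qty takes values {298, 299, 293} — violation — fails.
None of the 2 dependencies hold.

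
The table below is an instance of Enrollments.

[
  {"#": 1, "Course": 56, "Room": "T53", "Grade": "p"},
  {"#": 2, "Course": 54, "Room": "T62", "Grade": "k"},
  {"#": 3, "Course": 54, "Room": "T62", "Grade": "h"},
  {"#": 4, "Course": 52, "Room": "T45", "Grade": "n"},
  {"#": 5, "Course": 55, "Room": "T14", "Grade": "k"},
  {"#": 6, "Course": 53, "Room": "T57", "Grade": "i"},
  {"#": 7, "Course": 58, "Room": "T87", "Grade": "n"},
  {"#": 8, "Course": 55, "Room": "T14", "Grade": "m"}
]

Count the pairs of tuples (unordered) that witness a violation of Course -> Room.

Course=54: all 2 rows agree on Room — 0 pairs.
Course=55: all 2 rows agree on Room — 0 pairs.

0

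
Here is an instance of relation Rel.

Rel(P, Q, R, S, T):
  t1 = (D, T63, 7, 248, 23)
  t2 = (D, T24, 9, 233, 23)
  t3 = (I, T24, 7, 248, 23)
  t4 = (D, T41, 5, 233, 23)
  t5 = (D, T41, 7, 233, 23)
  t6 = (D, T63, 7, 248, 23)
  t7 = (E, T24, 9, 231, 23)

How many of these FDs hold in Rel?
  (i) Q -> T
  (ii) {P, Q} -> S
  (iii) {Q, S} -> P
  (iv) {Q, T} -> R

3

(i) Q -> T: every LHS value maps to a single RHS value — holds.
(ii) {P, Q} -> S: every LHS value maps to a single RHS value — holds.
(iii) {Q, S} -> P: every LHS value maps to a single RHS value — holds.
(iv) {Q, T} -> R: (Q=T24, T=23): rows 2, 3, 7 → R takes values {9, 7} — violation; (Q=T41, T=23): rows 4, 5 → R takes values {5, 7} — violation — fails.
3 of the 4 dependencies hold.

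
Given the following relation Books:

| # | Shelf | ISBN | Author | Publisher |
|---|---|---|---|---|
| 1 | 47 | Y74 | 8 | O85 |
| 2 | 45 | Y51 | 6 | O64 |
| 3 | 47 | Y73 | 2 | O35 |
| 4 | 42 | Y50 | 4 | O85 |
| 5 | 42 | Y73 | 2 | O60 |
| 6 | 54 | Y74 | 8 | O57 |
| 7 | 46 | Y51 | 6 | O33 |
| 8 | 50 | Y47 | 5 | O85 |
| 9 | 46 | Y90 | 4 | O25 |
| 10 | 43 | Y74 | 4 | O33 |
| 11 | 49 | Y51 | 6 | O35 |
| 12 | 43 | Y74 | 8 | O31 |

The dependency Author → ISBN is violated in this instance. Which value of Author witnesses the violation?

4

Author=8: rows 1, 6, 12 → ISBN = Y74, Y74, Y74 ✓
Author=6: rows 2, 7, 11 → ISBN = Y51, Y51, Y51 ✓
Author=2: rows 3, 5 → ISBN = Y73, Y73 ✓
Author=4: rows 4, 9, 10 → ISBN takes values {Y50, Y90, Y74} — violation
Author=5: row 8 → ISBN = Y47 ✓
The only Author value with inconsistent ISBN is Author=4.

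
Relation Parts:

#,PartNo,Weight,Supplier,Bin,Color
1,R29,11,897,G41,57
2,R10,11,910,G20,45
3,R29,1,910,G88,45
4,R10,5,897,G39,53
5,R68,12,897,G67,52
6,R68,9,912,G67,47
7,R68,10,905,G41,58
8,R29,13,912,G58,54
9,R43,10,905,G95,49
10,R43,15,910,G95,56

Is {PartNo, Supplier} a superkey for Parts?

All 10 rows have distinct {PartNo, Supplier} values, so {PartNo, Supplier} → (all attributes) holds and {PartNo, Supplier} is a superkey.

Yes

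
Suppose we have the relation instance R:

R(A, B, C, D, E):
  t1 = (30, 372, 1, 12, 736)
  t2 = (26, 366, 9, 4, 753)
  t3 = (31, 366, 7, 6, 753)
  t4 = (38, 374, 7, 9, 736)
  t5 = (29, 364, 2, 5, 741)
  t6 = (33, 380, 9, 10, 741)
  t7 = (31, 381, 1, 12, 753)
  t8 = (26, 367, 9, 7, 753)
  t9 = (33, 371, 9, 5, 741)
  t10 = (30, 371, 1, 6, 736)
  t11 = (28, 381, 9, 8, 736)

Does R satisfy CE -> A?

(C=1, E=736): rows 1, 10 → A = 30, 30 ✓
(C=9, E=753): rows 2, 8 → A = 26, 26 ✓
(C=7, E=753): row 3 → A = 31 ✓
(C=7, E=736): row 4 → A = 38 ✓
(C=2, E=741): row 5 → A = 29 ✓
(C=9, E=741): rows 6, 9 → A = 33, 33 ✓
(C=1, E=753): row 7 → A = 31 ✓
(C=9, E=736): row 11 → A = 28 ✓
Every CE value is associated with a single A value, so CE -> A holds.

Yes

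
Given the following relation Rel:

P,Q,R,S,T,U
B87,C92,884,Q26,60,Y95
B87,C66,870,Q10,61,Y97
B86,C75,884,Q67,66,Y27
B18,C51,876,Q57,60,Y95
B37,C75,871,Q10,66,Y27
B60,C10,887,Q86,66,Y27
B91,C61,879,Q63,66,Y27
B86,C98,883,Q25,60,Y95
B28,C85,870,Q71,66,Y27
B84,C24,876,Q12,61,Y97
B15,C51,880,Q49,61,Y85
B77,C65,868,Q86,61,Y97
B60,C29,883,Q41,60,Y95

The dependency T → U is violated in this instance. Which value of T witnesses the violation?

61

T=60: 4 rows → U = Y95, Y95, Y95, Y95 ✓
T=61: 4 rows → U takes values {Y97, Y85} — violation
T=66: 5 rows → U = Y27, Y27, Y27, Y27, Y27 ✓
The only T value with inconsistent U is T=61.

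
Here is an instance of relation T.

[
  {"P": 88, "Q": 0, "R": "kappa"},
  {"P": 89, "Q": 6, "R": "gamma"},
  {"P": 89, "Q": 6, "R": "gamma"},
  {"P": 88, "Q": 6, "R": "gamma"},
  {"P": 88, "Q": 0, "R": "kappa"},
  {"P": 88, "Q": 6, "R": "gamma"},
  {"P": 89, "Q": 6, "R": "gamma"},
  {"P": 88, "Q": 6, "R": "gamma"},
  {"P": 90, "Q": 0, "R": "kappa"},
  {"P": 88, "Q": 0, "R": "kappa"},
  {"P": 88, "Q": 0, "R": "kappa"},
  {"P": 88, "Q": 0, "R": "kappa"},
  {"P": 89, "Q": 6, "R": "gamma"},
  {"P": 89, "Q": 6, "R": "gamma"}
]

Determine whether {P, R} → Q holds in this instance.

Yes

(P=88, R=kappa): 5 rows → Q = 0, 0, 0, 0, 0 ✓
(P=89, R=gamma): 5 rows → Q = 6, 6, 6, 6, 6 ✓
(P=88, R=gamma): 3 rows → Q = 6, 6, 6 ✓
(P=90, R=kappa): 1 row → Q = 0 ✓
Every {P, R} value is associated with a single Q value, so {P, R} → Q holds.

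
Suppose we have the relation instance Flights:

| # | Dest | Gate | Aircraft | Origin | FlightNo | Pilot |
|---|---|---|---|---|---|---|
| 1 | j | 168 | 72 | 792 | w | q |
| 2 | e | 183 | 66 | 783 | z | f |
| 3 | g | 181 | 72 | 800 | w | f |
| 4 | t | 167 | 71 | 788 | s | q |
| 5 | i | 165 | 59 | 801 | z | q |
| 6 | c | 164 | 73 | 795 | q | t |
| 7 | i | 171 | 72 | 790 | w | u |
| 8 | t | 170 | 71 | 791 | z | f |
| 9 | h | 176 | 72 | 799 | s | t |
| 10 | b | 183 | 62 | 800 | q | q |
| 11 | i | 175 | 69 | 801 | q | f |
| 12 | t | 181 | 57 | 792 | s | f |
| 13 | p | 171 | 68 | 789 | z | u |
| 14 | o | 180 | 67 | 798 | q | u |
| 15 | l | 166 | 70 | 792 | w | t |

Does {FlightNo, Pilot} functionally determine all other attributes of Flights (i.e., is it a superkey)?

Rows 2 and 8 have the same {FlightNo, Pilot} value (FlightNo=z, Pilot=f) but are distinct tuples, so {FlightNo, Pilot} does not determine every attribute — not a superkey.

No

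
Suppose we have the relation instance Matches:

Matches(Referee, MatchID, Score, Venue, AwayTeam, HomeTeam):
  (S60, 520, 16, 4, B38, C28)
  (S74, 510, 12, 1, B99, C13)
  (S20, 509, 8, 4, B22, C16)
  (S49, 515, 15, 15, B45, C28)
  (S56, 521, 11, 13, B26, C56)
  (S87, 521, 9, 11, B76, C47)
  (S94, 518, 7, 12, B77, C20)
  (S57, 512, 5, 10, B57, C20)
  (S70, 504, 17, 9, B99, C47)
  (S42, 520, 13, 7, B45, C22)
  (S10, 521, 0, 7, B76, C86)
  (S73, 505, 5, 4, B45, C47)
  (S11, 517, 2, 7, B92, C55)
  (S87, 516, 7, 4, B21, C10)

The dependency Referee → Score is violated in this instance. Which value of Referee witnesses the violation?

S87

Referee=S60: 1 row → Score = 16 ✓
Referee=S74: 1 row → Score = 12 ✓
Referee=S20: 1 row → Score = 8 ✓
Referee=S49: 1 row → Score = 15 ✓
Referee=S56: 1 row → Score = 11 ✓
Referee=S87: 2 rows → Score takes values {9, 7} — violation
Referee=S94: 1 row → Score = 7 ✓
Referee=S57: 1 row → Score = 5 ✓
Referee=S70: 1 row → Score = 17 ✓
Referee=S42: 1 row → Score = 13 ✓
Referee=S10: 1 row → Score = 0 ✓
Referee=S73: 1 row → Score = 5 ✓
Referee=S11: 1 row → Score = 2 ✓
The only Referee value with inconsistent Score is Referee=S87.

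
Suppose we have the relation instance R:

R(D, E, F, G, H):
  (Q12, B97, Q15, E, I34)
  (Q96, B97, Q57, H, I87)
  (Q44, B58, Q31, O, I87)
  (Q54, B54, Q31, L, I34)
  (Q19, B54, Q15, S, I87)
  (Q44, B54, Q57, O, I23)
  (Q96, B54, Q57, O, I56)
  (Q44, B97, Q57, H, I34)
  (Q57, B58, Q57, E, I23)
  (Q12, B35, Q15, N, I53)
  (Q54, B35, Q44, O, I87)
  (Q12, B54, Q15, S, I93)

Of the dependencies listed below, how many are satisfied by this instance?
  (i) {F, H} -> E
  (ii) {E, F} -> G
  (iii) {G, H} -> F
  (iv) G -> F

1

(i) {F, H} -> E: (F=Q57, H=I23): 2 rows → E takes values {B54, B58} — violation — fails.
(ii) {E, F} -> G: every LHS value maps to a single RHS value — holds.
(iii) {G, H} -> F: (G=O, H=I87): 2 rows → F takes values {Q31, Q44} — violation — fails.
(iv) G -> F: G=E: 2 rows → F takes values {Q15, Q57} — violation; G=O: 4 rows → F takes values {Q31, Q57, Q44} — violation — fails.
1 of the 4 dependencies holds.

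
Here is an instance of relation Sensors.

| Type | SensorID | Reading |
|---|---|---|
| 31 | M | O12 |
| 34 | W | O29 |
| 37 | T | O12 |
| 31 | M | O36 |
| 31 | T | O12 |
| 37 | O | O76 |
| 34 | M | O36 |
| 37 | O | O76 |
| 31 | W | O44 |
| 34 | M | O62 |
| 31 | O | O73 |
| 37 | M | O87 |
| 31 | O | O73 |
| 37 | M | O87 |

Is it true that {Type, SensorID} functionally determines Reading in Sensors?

No

(Type=31, SensorID=M): 2 rows → Reading takes values {O12, O36} — violation
(Type=34, SensorID=W): 1 row → Reading = O29 ✓
(Type=37, SensorID=T): 1 row → Reading = O12 ✓
(Type=31, SensorID=T): 1 row → Reading = O12 ✓
(Type=37, SensorID=O): 2 rows → Reading = O76, O76 ✓
(Type=34, SensorID=M): 2 rows → Reading takes values {O36, O62} — violation
(Type=31, SensorID=W): 1 row → Reading = O44 ✓
(Type=31, SensorID=O): 2 rows → Reading = O73, O73 ✓
(Type=37, SensorID=M): 2 rows → Reading = O87, O87 ✓
Two rows agree on {Type, SensorID} but differ on Reading, so {Type, SensorID} → Reading does not hold.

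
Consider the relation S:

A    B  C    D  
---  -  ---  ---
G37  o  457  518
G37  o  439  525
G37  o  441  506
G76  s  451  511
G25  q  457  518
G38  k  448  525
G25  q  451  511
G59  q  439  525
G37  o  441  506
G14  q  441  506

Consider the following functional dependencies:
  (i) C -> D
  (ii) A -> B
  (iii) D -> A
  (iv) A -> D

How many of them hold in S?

(i) C -> D: every LHS value maps to a single RHS value — holds.
(ii) A -> B: every LHS value maps to a single RHS value — holds.
(iii) D -> A: D=518: 2 rows → A takes values {G37, G25} — violation; D=525: 3 rows → A takes values {G37, G38, G59} — violation; D=506: 3 rows → A takes values {G37, G14} — violation; D=511: 2 rows → A takes values {G76, G25} — violation — fails.
(iv) A -> D: A=G37: 4 rows → D takes values {518, 525, 506} — violation; A=G25: 2 rows → D takes values {518, 511} — violation — fails.
2 of the 4 dependencies hold.

2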